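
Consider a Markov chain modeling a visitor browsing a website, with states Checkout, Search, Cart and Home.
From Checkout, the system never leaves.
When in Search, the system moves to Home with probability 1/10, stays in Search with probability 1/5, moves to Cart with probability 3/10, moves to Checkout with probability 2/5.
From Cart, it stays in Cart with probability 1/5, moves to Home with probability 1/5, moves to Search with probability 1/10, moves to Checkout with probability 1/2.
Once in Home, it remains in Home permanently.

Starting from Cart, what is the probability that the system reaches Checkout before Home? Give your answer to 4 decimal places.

0.7213

Let h(s) be the probability of absorption at Checkout starting from transient state s. Then h(Checkout) = 1 and h(Home) = 0. By first-step analysis:
h(Search) = 0.4·1 + 0.2·h(Search) + 0.3·h(Cart) + 0.1·0
h(Cart) = 0.5·1 + 0.1·h(Search) + 0.2·h(Cart) + 0.2·0
Solving: h(Search) = 0.7705, h(Cart) = 0.7213.
Starting from Cart, the probability is 0.7213.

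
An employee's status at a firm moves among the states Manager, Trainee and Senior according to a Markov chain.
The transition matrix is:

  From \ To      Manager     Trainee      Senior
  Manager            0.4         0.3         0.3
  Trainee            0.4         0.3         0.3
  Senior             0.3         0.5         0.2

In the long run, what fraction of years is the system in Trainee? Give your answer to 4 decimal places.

0.3545

Let the stationary distribution be π with π = πP and π_1 + π_2 + π_3 = 1.
π_1 = 0.4·π_1 + 0.4·π_2 + 0.3·π_3
π_2 = 0.3·π_1 + 0.3·π_2 + 0.5·π_3
Solving with the normalization constraint gives π = (0.3727, 0.3545, 0.2727).
So the stationary probability of Trainee is 0.3545.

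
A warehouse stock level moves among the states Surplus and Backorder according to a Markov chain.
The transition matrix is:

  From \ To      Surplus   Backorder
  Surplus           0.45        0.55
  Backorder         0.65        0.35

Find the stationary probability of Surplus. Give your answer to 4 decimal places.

Let the stationary distribution be π with π = πP and π_1 + π_2 = 1.
π_1 = 0.45·π_1 + 0.65·π_2
Solving with the normalization constraint gives π = (0.5417, 0.4583).
So the stationary probability of Surplus is 0.5417.

0.5417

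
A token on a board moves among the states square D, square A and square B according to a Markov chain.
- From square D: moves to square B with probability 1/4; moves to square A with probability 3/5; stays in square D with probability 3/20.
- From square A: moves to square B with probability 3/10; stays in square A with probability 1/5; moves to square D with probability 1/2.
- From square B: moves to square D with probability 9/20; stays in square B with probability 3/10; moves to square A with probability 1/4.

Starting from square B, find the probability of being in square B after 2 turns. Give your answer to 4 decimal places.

0.2775

Sum over the intermediate state after 1 turn:
P = P(square B→square D)·P(square D→square B) + P(square B→square A)·P(square A→square B) + P(square B→square B)·P(square B→square B)
  = 0.45×0.25 + 0.25×0.3 + 0.3×0.3
  = 0.1125 + 0.0750 + 0.0900 = 0.2775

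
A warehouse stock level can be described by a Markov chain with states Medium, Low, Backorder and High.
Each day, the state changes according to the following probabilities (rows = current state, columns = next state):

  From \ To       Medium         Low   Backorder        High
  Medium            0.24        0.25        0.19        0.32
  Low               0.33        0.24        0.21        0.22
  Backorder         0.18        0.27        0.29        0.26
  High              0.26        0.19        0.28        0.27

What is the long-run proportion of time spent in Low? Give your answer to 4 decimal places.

Let the stationary distribution be π with π = πP and π_1 + π_2 + π_3 + π_4 = 1.
π_1 = 0.24·π_1 + 0.33·π_2 + 0.18·π_3 + 0.26·π_4
π_2 = 0.25·π_1 + 0.24·π_2 + 0.27·π_3 + 0.19·π_4
π_3 = 0.19·π_1 + 0.21·π_2 + 0.29·π_3 + 0.28·π_4
Solving with the normalization constraint gives π = (0.2521, 0.2364, 0.2432, 0.2684).
So the stationary probability of Low is 0.2364.

0.2364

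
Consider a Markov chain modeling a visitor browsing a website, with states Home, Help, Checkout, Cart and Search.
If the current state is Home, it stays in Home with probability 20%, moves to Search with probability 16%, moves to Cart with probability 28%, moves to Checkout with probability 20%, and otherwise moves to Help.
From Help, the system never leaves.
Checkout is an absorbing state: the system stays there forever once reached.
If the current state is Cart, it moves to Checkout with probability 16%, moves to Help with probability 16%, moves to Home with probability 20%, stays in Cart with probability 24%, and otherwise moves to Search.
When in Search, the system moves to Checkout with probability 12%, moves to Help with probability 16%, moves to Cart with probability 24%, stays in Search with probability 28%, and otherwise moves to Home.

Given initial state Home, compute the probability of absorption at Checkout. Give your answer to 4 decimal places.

0.5197

Let h(s) be the probability of absorption at Checkout starting from transient state s. Then h(Checkout) = 1 and h(Help) = 0. By first-step analysis:
h(Home) = 0.2·h(Home) + 0.16·0 + 0.2·1 + 0.28·h(Cart) + 0.16·h(Search)
h(Cart) = 0.2·h(Home) + 0.16·0 + 0.16·1 + 0.24·h(Cart) + 0.24·h(Search)
h(Search) = 0.2·h(Home) + 0.16·0 + 0.12·1 + 0.24·h(Cart) + 0.28·h(Search)
Solving: h(Home) = 0.5197, h(Cart) = 0.4979, h(Search) = 0.4770.
Starting from Home, the probability is 0.5197.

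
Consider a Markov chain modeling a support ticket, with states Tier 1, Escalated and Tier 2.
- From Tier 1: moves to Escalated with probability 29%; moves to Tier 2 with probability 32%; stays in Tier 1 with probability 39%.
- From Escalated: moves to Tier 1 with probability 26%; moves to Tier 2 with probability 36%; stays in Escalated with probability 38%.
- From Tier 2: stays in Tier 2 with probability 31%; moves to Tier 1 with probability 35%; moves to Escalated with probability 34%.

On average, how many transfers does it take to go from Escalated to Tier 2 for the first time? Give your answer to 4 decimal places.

2.8732

Let t(s) be the expected number of transfers to first reach Tier 2 from state s, with t(Tier 2) = 0. Conditioning on the first transfer:
t(Tier 1) = 1 + 0.39·t(Tier 1) + 0.29·t(Escalated)
t(Escalated) = 1 + 0.26·t(Tier 1) + 0.38·t(Escalated)
Solving: t(Tier 1) = 3.0053, t(Escalated) = 2.8732.
Expected transfers from Escalated to Tier 2: 2.8732.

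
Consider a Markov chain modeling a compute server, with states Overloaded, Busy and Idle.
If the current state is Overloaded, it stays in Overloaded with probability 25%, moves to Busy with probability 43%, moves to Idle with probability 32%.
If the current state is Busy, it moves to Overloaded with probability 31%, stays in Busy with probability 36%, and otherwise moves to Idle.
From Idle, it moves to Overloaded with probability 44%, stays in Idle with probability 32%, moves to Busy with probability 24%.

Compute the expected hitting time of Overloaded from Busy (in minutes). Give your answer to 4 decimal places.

2.8371

Let t(s) be the expected number of minutes to first reach Overloaded from state s, with t(Overloaded) = 0. Conditioning on the first minute:
t(Busy) = 1 + 0.36·t(Busy) + 0.33·t(Idle)
t(Idle) = 1 + 0.24·t(Busy) + 0.32·t(Idle)
Solving: t(Busy) = 2.8371, t(Idle) = 2.4719.
Expected minutes from Busy to Overloaded: 2.8371.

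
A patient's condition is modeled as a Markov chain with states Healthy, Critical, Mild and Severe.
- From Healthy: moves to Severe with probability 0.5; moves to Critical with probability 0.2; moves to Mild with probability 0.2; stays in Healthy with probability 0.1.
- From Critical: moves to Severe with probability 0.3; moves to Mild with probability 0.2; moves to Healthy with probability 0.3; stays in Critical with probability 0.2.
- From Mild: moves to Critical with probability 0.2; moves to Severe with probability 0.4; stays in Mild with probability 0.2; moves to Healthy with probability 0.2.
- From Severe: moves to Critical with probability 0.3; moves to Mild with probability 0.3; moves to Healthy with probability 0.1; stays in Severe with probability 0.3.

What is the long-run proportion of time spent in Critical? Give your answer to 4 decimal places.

Let the stationary distribution be π with π = πP and π_1 + π_2 + π_3 + π_4 = 1.
π_1 = 0.1·π_1 + 0.3·π_2 + 0.2·π_3 + 0.1·π_4
π_2 = 0.2·π_1 + 0.2·π_2 + 0.2·π_3 + 0.3·π_4
π_3 = 0.2·π_1 + 0.2·π_2 + 0.2·π_3 + 0.3·π_4
Solving with the normalization constraint gives π = (0.1707, 0.2358, 0.2358, 0.3577).
So the stationary probability of Critical is 0.2358.

0.2358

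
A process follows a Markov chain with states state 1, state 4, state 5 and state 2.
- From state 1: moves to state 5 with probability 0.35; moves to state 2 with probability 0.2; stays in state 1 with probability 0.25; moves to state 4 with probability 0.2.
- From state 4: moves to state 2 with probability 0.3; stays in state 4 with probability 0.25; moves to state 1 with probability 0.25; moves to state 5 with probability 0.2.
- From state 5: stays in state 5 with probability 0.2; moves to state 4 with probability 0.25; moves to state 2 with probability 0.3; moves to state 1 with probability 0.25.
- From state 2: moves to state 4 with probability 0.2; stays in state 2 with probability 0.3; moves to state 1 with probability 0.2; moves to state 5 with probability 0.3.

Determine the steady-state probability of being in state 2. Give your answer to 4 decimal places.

0.2764

Let the stationary distribution be π with π = πP and π_1 + π_2 + π_3 + π_4 = 1.
π_1 = 0.25·π_1 + 0.25·π_2 + 0.25·π_3 + 0.2·π_4
π_2 = 0.2·π_1 + 0.25·π_2 + 0.25·π_3 + 0.2·π_4
π_3 = 0.35·π_1 + 0.2·π_2 + 0.2·π_3 + 0.3·π_4
Solving with the normalization constraint gives π = (0.2362, 0.2244, 0.2631, 0.2764).
So the stationary probability of state 2 is 0.2764.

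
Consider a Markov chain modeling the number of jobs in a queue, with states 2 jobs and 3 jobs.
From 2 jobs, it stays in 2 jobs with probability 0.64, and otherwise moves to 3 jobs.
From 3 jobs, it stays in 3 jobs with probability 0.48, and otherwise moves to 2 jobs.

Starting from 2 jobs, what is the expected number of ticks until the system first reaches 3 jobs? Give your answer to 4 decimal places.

2.7778

Let t(s) be the expected number of ticks to first reach 3 jobs from state s, with t(3 jobs) = 0. Conditioning on the first tick:
t(2 jobs) = 1 + 0.64·t(2 jobs)
Solving: t(2 jobs) = 2.7778.
Expected ticks from 2 jobs to 3 jobs: 2.7778.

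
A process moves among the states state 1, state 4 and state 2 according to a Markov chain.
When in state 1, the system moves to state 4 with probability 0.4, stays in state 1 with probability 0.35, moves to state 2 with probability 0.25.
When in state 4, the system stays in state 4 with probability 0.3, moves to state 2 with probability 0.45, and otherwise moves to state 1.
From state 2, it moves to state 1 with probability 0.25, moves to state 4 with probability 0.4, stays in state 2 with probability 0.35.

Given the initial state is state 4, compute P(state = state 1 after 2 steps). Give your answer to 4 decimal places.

0.2750

Sum over the intermediate state after 1 step:
P = P(state 4→state 1)·P(state 1→state 1) + P(state 4→state 4)·P(state 4→state 1) + P(state 4→state 2)·P(state 2→state 1)
  = 0.25×0.35 + 0.3×0.25 + 0.45×0.25
  = 0.0875 + 0.0750 + 0.1125 = 0.2750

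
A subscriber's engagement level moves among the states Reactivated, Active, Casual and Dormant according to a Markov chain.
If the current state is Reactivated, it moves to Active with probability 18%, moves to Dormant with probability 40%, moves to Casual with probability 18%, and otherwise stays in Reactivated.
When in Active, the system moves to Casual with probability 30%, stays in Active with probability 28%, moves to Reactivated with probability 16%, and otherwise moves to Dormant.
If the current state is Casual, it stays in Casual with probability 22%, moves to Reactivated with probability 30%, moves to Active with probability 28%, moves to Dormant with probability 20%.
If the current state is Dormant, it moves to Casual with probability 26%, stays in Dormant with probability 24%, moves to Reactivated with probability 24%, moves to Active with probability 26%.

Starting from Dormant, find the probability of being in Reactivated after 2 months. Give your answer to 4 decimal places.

Propagate the distribution vector 2 months from Dormant.
After 0 months: (0.0000, 0.0000, 0.0000, 1.0000)
After 1 month: (0.2400, 0.2600, 0.2600, 0.2400)
After 2 months: (0.2348, 0.2512, 0.2408, 0.2732)
P(in Reactivated after 2 months) = 0.2348

0.2348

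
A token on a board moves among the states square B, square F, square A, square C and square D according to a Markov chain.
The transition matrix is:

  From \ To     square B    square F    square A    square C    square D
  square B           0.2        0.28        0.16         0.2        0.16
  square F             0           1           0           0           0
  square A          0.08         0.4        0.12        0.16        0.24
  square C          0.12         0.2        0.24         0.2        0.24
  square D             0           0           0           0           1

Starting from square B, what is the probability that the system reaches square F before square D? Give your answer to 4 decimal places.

0.6011

Let h(s) be the probability of absorption at square F starting from transient state s. Then h(square F) = 1 and h(square D) = 0. By first-step analysis:
h(square B) = 0.2·h(square B) + 0.28·1 + 0.16·h(square A) + 0.2·h(square C) + 0.16·0
h(square A) = 0.08·h(square B) + 0.4·1 + 0.12·h(square A) + 0.16·h(square C) + 0.24·0
h(square C) = 0.12·h(square B) + 0.2·1 + 0.24·h(square A) + 0.2·h(square C) + 0.24·0
Solving: h(square B) = 0.6011, h(square A) = 0.6040, h(square C) = 0.5214.
Starting from square B, the probability is 0.6011.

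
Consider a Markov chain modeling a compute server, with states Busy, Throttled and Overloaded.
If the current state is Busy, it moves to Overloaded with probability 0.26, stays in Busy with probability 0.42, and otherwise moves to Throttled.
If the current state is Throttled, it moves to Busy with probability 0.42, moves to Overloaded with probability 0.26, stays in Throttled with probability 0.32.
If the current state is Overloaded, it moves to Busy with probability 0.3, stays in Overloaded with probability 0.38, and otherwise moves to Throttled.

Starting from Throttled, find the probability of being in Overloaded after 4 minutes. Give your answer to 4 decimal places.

0.2954

Propagate the distribution vector 4 minutes from Throttled.
After 0 minutes: (0.0000, 1.0000, 0.0000)
After 1 minute: (0.4200, 0.3200, 0.2600)
After 2 minutes: (0.3888, 0.3200, 0.2912)
After 3 minutes: (0.3851, 0.3200, 0.2949)
After 4 minutes: (0.3846, 0.3200, 0.2954)
P(in Overloaded after 4 minutes) = 0.2954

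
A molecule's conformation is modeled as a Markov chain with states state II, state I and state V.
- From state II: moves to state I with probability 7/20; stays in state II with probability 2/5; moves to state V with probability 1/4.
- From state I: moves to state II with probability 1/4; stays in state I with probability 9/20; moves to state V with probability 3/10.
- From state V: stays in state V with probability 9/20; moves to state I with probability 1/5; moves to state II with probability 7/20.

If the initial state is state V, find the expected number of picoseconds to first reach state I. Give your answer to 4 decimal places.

Let t(s) be the expected number of picoseconds to first reach state I from state s, with t(state I) = 0. Conditioning on the first picosecond:
t(state II) = 1 + 0.4·t(state II) + 0.25·t(state V)
t(state V) = 1 + 0.35·t(state II) + 0.45·t(state V)
Solving: t(state II) = 3.2990, t(state V) = 3.9175.
Expected picoseconds from state V to state I: 3.9175.

3.9175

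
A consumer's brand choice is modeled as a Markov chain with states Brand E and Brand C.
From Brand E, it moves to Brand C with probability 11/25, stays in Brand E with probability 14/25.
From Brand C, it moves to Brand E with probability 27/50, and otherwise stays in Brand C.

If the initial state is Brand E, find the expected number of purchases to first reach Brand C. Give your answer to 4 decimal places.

2.2727

Let t(s) be the expected number of purchases to first reach Brand C from state s, with t(Brand C) = 0. Conditioning on the first purchase:
t(Brand E) = 1 + 0.56·t(Brand E)
Solving: t(Brand E) = 2.2727.
Expected purchases from Brand E to Brand C: 2.2727.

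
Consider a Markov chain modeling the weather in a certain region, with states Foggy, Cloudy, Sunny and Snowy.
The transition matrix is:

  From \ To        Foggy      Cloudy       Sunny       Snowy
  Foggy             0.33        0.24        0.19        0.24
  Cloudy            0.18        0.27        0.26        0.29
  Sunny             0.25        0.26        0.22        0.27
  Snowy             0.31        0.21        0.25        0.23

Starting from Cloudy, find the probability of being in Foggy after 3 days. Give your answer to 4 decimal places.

Propagate the distribution vector 3 days from Cloudy.
After 0 days: (0.0000, 1.0000, 0.0000, 0.0000)
After 1 day: (0.1800, 0.2700, 0.2600, 0.2900)
After 2 days: (0.2629, 0.2446, 0.2341, 0.2584)
After 3 days: (0.2694, 0.2443, 0.2296, 0.2567)
P(in Foggy after 3 days) = 0.2694

0.2694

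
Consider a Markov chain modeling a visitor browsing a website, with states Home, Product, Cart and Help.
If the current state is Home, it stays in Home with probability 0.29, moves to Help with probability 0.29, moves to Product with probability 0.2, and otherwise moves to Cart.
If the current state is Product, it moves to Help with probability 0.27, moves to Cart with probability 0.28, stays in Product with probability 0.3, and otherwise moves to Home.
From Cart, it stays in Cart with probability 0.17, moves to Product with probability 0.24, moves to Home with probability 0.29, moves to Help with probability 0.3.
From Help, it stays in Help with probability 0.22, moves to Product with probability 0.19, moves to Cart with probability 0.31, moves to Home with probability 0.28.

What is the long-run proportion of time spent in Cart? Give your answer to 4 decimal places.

Let the stationary distribution be π with π = πP and π_1 + π_2 + π_3 + π_4 = 1.
π_1 = 0.29·π_1 + 0.15·π_2 + 0.29·π_3 + 0.28·π_4
π_2 = 0.2·π_1 + 0.3·π_2 + 0.24·π_3 + 0.19·π_4
π_3 = 0.22·π_1 + 0.28·π_2 + 0.17·π_3 + 0.31·π_4
Solving with the normalization constraint gives π = (0.2551, 0.2302, 0.2457, 0.2690).
So the stationary probability of Cart is 0.2457.

0.2457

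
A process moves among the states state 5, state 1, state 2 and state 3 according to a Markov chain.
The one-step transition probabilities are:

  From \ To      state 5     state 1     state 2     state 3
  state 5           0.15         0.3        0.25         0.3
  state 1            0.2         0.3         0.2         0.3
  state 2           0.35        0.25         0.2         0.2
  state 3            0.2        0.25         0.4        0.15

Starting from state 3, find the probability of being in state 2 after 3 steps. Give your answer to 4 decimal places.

Propagate the distribution vector 3 steps from state 3.
After 0 steps: (0.0000, 0.0000, 0.0000, 1.0000)
After 1 step: (0.2000, 0.2500, 0.4000, 0.1500)
After 2 steps: (0.2500, 0.2725, 0.2400, 0.2375)
After 3 steps: (0.2235, 0.2761, 0.2600, 0.2404)
P(in state 2 after 3 steps) = 0.2600

0.2600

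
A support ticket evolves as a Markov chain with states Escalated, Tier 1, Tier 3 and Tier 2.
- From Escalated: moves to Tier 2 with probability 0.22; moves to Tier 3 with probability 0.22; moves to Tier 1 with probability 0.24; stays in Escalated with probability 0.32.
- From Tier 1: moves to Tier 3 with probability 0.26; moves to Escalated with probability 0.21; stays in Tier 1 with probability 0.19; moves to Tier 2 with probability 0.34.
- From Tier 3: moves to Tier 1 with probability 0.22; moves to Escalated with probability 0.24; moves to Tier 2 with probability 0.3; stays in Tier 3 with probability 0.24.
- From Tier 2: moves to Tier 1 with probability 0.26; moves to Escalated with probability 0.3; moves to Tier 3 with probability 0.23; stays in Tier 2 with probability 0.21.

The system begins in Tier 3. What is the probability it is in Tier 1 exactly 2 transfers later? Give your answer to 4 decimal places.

Propagate the distribution vector 2 transfers from Tier 3.
After 0 transfers: (0.0000, 0.0000, 1.0000, 0.0000)
After 1 transfer: (0.2400, 0.2200, 0.2400, 0.3000)
After 2 transfers: (0.2706, 0.2302, 0.2366, 0.2626)
P(in Tier 1 after 2 transfers) = 0.2302

0.2302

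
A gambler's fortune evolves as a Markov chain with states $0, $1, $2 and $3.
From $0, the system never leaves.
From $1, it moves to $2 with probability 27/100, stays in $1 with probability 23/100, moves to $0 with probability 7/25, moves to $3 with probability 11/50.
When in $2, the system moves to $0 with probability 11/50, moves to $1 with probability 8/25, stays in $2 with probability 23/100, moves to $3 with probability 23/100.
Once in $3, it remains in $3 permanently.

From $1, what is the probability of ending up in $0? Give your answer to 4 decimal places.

0.5429

Let h(s) be the probability of absorption at $0 starting from transient state s. Then h($0) = 1 and h($3) = 0. By first-step analysis:
h($1) = 0.28·1 + 0.23·h($1) + 0.27·h($2) + 0.22·0
h($2) = 0.22·1 + 0.32·h($1) + 0.23·h($2) + 0.23·0
Solving: h($1) = 0.5429, h($2) = 0.5114.
Starting from $1, the probability is 0.5429.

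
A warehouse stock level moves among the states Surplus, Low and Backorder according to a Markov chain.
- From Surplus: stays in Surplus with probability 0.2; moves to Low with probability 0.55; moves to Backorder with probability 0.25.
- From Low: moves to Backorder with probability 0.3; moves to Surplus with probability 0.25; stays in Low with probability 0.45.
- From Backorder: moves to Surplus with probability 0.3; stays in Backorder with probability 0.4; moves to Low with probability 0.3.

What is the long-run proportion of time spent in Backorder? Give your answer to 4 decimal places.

0.3193

Let the stationary distribution be π with π = πP and π_1 + π_2 + π_3 = 1.
π_1 = 0.2·π_1 + 0.25·π_2 + 0.3·π_3
π_2 = 0.55·π_1 + 0.45·π_2 + 0.3·π_3
Solving with the normalization constraint gives π = (0.2533, 0.4274, 0.3193).
So the stationary probability of Backorder is 0.3193.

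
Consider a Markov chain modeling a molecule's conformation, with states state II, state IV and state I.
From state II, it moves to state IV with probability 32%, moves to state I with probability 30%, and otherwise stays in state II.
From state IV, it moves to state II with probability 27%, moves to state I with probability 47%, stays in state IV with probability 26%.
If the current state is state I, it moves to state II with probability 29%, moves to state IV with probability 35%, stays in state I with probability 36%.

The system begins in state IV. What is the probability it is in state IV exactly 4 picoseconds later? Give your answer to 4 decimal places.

0.3126

Propagate the distribution vector 4 picoseconds from state IV.
After 0 picoseconds: (0.0000, 1.0000, 0.0000)
After 1 picosecond: (0.2700, 0.2600, 0.4700)
After 2 picoseconds: (0.3091, 0.3185, 0.3724)
After 3 picoseconds: (0.3114, 0.3121, 0.3765)
After 4 picoseconds: (0.3118, 0.3126, 0.3756)
P(in state IV after 4 picoseconds) = 0.3126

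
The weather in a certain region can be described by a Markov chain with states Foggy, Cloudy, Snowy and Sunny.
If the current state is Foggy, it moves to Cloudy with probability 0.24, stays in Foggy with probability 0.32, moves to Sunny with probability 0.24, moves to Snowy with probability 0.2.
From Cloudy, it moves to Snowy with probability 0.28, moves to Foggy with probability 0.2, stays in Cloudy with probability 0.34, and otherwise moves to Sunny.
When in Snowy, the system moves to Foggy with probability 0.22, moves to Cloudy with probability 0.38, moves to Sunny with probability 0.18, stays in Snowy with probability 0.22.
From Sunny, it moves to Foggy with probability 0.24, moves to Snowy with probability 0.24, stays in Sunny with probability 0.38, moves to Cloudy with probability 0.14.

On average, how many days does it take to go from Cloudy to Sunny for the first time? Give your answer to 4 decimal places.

5.1554

Let t(s) be the expected number of days to first reach Sunny from state s, with t(Sunny) = 0. Conditioning on the first day:
t(Foggy) = 1 + 0.32·t(Foggy) + 0.24·t(Cloudy) + 0.2·t(Snowy)
t(Cloudy) = 1 + 0.2·t(Foggy) + 0.34·t(Cloudy) + 0.28·t(Snowy)
t(Snowy) = 1 + 0.22·t(Foggy) + 0.38·t(Cloudy) + 0.22·t(Snowy)
Solving: t(Foggy) = 4.8045, t(Cloudy) = 5.1554, t(Snowy) = 5.1487.
Expected days from Cloudy to Sunny: 5.1554.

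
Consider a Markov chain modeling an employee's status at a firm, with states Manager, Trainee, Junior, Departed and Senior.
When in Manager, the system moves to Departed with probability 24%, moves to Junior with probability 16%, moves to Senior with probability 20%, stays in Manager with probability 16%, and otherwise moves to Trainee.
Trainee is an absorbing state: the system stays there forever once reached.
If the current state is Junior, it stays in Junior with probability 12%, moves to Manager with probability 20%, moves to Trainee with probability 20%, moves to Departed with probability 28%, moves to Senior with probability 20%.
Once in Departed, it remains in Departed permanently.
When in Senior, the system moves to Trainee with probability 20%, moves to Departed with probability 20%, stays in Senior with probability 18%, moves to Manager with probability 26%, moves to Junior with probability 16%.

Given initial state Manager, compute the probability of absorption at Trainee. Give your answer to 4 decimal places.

0.4867

Let h(s) be the probability of absorption at Trainee starting from transient state s. Then h(Trainee) = 1 and h(Departed) = 0. By first-step analysis:
h(Manager) = 0.16·h(Manager) + 0.24·1 + 0.16·h(Junior) + 0.24·0 + 0.2·h(Senior)
h(Junior) = 0.2·h(Manager) + 0.2·1 + 0.12·h(Junior) + 0.28·0 + 0.2·h(Senior)
h(Senior) = 0.26·h(Manager) + 0.2·1 + 0.16·h(Junior) + 0.2·0 + 0.18·h(Senior)
Solving: h(Manager) = 0.4867, h(Junior) = 0.4483, h(Senior) = 0.4857.
Starting from Manager, the probability is 0.4867.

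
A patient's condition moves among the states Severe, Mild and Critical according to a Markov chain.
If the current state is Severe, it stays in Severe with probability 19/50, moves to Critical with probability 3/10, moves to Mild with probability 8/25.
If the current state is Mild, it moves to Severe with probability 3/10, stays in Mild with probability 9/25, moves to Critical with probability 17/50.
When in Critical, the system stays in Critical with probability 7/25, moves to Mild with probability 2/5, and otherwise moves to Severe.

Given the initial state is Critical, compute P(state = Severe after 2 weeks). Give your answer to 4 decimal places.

0.3312

Sum over the intermediate state after 1 week:
P = P(Critical→Severe)·P(Severe→Severe) + P(Critical→Mild)·P(Mild→Severe) + P(Critical→Critical)·P(Critical→Severe)
  = 0.32×0.38 + 0.4×0.3 + 0.28×0.32
  = 0.1216 + 0.1200 + 0.0896 = 0.3312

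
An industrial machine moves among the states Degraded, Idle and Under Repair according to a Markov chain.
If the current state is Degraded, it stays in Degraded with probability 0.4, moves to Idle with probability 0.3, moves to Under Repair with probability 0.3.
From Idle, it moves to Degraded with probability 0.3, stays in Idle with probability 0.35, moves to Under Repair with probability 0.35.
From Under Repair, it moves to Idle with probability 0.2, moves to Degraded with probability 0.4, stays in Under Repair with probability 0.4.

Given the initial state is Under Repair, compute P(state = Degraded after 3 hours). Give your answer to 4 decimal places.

0.3730

Propagate the distribution vector 3 hours from Under Repair.
After 0 hours: (0.0000, 0.0000, 1.0000)
After 1 hour: (0.4000, 0.2000, 0.4000)
After 2 hours: (0.3800, 0.2700, 0.3500)
After 3 hours: (0.3730, 0.2785, 0.3485)
P(in Degraded after 3 hours) = 0.3730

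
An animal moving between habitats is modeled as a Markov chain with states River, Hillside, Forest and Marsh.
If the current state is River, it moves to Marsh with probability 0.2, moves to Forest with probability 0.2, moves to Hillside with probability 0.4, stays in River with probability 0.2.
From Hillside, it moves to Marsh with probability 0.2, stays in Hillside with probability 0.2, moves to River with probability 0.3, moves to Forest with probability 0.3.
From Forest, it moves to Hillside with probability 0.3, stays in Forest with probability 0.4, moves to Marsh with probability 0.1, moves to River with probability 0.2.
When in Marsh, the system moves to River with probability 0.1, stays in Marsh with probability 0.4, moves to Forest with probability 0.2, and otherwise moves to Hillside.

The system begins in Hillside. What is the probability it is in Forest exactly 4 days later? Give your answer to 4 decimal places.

0.2863

Propagate the distribution vector 4 days from Hillside.
After 0 days: (0.0000, 1.0000, 0.0000, 0.0000)
After 1 day: (0.3000, 0.2000, 0.3000, 0.2000)
After 2 days: (0.2000, 0.3100, 0.2800, 0.2100)
After 3 days: (0.2100, 0.2890, 0.2870, 0.2140)
After 4 days: (0.2075, 0.2921, 0.2863, 0.2141)
P(in Forest after 4 days) = 0.2863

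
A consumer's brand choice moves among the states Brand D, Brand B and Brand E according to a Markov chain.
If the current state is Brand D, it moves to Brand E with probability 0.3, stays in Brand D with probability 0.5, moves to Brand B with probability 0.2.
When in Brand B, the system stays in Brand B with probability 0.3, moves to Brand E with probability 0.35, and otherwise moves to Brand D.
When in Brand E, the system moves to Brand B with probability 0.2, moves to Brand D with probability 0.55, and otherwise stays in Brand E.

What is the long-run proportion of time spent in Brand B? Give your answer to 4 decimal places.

0.2222

Let the stationary distribution be π with π = πP and π_1 + π_2 + π_3 = 1.
π_1 = 0.5·π_1 + 0.35·π_2 + 0.55·π_3
π_2 = 0.2·π_1 + 0.3·π_2 + 0.2·π_3
Solving with the normalization constraint gives π = (0.4815, 0.2222, 0.2963).
So the stationary probability of Brand B is 0.2222.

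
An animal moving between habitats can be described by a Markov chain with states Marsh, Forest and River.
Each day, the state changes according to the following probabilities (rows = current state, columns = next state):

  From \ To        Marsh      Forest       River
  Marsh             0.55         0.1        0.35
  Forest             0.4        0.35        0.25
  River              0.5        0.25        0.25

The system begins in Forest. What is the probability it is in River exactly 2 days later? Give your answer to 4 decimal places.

Sum over the intermediate state after 1 day:
P = P(Forest→Marsh)·P(Marsh→River) + P(Forest→Forest)·P(Forest→River) + P(Forest→River)·P(River→River)
  = 0.4×0.35 + 0.35×0.25 + 0.25×0.25
  = 0.1400 + 0.0875 + 0.0625 = 0.2900

0.2900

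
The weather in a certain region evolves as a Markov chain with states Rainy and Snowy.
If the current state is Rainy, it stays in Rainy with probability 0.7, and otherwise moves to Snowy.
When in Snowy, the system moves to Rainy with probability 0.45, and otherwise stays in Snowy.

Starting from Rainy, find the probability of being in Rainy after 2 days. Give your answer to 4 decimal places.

Sum over the intermediate state after 1 day:
P = P(Rainy→Rainy)·P(Rainy→Rainy) + P(Rainy→Snowy)·P(Snowy→Rainy)
  = 0.7×0.7 + 0.3×0.45
  = 0.4900 + 0.1350 = 0.6250

0.6250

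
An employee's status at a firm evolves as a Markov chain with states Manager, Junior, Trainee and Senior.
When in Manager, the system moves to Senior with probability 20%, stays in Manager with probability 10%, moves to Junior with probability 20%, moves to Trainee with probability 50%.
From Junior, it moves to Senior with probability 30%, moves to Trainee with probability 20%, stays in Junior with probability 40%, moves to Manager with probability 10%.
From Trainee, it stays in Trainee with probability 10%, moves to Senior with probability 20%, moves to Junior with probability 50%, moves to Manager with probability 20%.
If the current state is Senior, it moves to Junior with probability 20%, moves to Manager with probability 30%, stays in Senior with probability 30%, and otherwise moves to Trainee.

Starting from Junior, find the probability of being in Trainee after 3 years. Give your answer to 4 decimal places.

Propagate the distribution vector 3 years from Junior.
After 0 years: (0.0000, 1.0000, 0.0000, 0.0000)
After 1 year: (0.1000, 0.4000, 0.2000, 0.3000)
After 2 years: (0.1800, 0.3400, 0.2100, 0.2700)
After 3 years: (0.1750, 0.3310, 0.2330, 0.2610)
P(in Trainee after 3 years) = 0.2330

0.2330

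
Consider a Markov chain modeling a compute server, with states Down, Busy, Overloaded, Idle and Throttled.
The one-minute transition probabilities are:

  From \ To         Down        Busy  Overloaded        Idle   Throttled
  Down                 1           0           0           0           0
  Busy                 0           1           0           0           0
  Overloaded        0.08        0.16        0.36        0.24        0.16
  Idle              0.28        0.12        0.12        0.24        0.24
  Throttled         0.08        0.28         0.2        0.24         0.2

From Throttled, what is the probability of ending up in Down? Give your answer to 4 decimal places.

Let h(s) be the probability of absorption at Down starting from transient state s. Then h(Down) = 1 and h(Busy) = 0. By first-step analysis:
h(Overloaded) = 0.08·1 + 0.16·0 + 0.36·h(Overloaded) + 0.24·h(Idle) + 0.16·h(Throttled)
h(Idle) = 0.28·1 + 0.12·0 + 0.12·h(Overloaded) + 0.24·h(Idle) + 0.24·h(Throttled)
h(Throttled) = 0.08·1 + 0.28·0 + 0.2·h(Overloaded) + 0.24·h(Idle) + 0.2·h(Throttled)
Solving: h(Overloaded) = 0.4255, h(Idle) = 0.5532, h(Throttled) = 0.3723.
Starting from Throttled, the probability is 0.3723.

0.3723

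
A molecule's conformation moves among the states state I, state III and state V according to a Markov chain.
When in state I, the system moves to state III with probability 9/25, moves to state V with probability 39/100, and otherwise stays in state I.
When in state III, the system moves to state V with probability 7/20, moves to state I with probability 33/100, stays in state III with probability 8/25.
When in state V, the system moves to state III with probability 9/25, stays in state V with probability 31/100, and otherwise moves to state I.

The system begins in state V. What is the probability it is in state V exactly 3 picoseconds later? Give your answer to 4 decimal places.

0.3481

Propagate the distribution vector 3 picoseconds from state V.
After 0 picoseconds: (0.0000, 0.0000, 1.0000)
After 1 picosecond: (0.3300, 0.3600, 0.3100)
After 2 picoseconds: (0.3036, 0.3456, 0.3508)
After 3 picoseconds: (0.3057, 0.3462, 0.3481)
P(in state V after 3 picoseconds) = 0.3481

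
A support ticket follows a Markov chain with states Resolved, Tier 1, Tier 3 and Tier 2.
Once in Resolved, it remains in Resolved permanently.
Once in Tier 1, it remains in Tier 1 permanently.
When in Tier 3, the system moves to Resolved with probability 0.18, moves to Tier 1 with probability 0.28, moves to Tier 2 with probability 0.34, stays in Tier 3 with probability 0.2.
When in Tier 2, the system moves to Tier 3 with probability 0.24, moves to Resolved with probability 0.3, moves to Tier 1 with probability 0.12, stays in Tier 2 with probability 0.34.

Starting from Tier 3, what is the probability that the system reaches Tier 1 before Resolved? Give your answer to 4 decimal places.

0.5054

Let h(s) be the probability of absorption at Tier 1 starting from transient state s. Then h(Tier 1) = 1 and h(Resolved) = 0. By first-step analysis:
h(Tier 3) = 0.18·0 + 0.28·1 + 0.2·h(Tier 3) + 0.34·h(Tier 2)
h(Tier 2) = 0.3·0 + 0.12·1 + 0.24·h(Tier 3) + 0.34·h(Tier 2)
Solving: h(Tier 3) = 0.5054, h(Tier 2) = 0.3656.
Starting from Tier 3, the probability is 0.5054.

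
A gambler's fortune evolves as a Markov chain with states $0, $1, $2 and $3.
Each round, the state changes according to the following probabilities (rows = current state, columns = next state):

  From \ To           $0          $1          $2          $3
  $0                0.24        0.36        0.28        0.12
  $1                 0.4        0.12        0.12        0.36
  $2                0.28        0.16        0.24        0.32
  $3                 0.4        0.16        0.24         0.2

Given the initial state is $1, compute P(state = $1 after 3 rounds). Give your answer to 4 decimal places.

0.2149

Propagate the distribution vector 3 rounds from $1.
After 0 rounds: (0.0000, 1.0000, 0.0000, 0.0000)
After 1 round: (0.4000, 0.1200, 0.1200, 0.3600)
After 2 rounds: (0.3216, 0.2352, 0.2416, 0.2016)
After 3 rounds: (0.3196, 0.2149, 0.2246, 0.2409)
P(in $1 after 3 rounds) = 0.2149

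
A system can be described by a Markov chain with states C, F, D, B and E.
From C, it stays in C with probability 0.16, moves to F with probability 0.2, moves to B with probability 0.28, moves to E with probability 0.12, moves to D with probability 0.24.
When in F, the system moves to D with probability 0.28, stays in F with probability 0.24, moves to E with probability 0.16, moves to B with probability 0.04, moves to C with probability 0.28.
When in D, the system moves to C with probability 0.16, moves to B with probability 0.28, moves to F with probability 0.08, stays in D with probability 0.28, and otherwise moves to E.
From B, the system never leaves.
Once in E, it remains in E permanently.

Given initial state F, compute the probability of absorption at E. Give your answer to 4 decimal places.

Let h(s) be the probability of absorption at E starting from transient state s. Then h(E) = 1 and h(B) = 0. By first-step analysis:
h(C) = 0.16·h(C) + 0.2·h(F) + 0.24·h(D) + 0.28·0 + 0.12·1
h(F) = 0.28·h(C) + 0.24·h(F) + 0.28·h(D) + 0.04·0 + 0.16·1
h(D) = 0.16·h(C) + 0.08·h(F) + 0.28·h(D) + 0.28·0 + 0.2·1
Solving: h(C) = 0.3831, h(F) = 0.5061, h(D) = 0.4191.
Starting from F, the probability is 0.5061.

0.5061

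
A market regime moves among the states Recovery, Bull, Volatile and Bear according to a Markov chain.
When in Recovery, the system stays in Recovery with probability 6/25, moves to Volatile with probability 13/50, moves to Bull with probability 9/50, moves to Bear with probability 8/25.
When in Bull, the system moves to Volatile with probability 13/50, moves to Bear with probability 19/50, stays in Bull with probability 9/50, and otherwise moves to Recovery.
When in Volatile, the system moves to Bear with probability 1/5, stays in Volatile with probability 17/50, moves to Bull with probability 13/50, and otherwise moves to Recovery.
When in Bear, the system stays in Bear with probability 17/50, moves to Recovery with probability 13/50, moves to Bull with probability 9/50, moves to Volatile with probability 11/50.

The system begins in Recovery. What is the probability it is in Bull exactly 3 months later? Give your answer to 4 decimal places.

Propagate the distribution vector 3 months from Recovery.
After 0 months: (1.0000, 0.0000, 0.0000, 0.0000)
After 1 month: (0.2400, 0.1800, 0.2600, 0.3200)
After 2 months: (0.2252, 0.2008, 0.2680, 0.3060)
After 3 months: (0.2234, 0.2014, 0.2692, 0.3060)
P(in Bull after 3 months) = 0.2014

0.2014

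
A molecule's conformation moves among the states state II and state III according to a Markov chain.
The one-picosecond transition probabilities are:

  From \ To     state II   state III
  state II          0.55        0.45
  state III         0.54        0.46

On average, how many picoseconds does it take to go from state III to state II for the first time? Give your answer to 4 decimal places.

Let t(s) be the expected number of picoseconds to first reach state II from state s, with t(state II) = 0. Conditioning on the first picosecond:
t(state III) = 1 + 0.46·t(state III)
Solving: t(state III) = 1.8519.
Expected picoseconds from state III to state II: 1.8519.

1.8519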